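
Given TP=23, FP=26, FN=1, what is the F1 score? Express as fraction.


F1 = 2 * P * R / (P + R)
P = TP/(TP+FP) = 23/49 = 23/49
R = TP/(TP+FN) = 23/24 = 23/24
2 * P * R = 2 * 23/49 * 23/24 = 529/588
P + R = 23/49 + 23/24 = 1679/1176
F1 = 529/588 / 1679/1176 = 46/73

46/73


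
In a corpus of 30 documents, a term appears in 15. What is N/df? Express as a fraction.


IDF ratio = N / df
= 30 / 15
= 2

2


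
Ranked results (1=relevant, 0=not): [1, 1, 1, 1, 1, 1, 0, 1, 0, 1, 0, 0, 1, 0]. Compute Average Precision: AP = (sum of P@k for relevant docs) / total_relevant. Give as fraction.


Computing P@k for each relevant position:
Position 1: relevant, P@1 = 1/1 = 1
Position 2: relevant, P@2 = 2/2 = 1
Position 3: relevant, P@3 = 3/3 = 1
Position 4: relevant, P@4 = 4/4 = 1
Position 5: relevant, P@5 = 5/5 = 1
Position 6: relevant, P@6 = 6/6 = 1
Position 7: not relevant
Position 8: relevant, P@8 = 7/8 = 7/8
Position 9: not relevant
Position 10: relevant, P@10 = 8/10 = 4/5
Position 11: not relevant
Position 12: not relevant
Position 13: relevant, P@13 = 9/13 = 9/13
Position 14: not relevant
Sum of P@k = 1 + 1 + 1 + 1 + 1 + 1 + 7/8 + 4/5 + 9/13 = 4351/520
AP = 4351/520 / 9 = 4351/4680

4351/4680


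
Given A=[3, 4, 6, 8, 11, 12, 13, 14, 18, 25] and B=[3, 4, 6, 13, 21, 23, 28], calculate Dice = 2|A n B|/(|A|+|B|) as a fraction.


A intersect B = [3, 4, 6, 13]
|A intersect B| = 4
|A| = 10, |B| = 7
Dice = 2*4 / (10+7)
= 8 / 17 = 8/17

8/17


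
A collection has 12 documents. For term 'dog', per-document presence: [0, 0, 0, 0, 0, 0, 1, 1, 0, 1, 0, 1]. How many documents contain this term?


Checking each document for 'dog':
Doc 1: absent
Doc 2: absent
Doc 3: absent
Doc 4: absent
Doc 5: absent
Doc 6: absent
Doc 7: present
Doc 8: present
Doc 9: absent
Doc 10: present
Doc 11: absent
Doc 12: present
df = sum of presences = 0 + 0 + 0 + 0 + 0 + 0 + 1 + 1 + 0 + 1 + 0 + 1 = 4

4


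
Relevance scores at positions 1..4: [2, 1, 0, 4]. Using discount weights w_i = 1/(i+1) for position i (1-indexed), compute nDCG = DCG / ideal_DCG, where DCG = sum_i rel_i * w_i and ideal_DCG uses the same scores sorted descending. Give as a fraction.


Position discount weights w_i = 1/(i+1) for i=1..4:
Weights = [1/2, 1/3, 1/4, 1/5]
Actual relevance: [2, 1, 0, 4]
DCG = 2/2 + 1/3 + 0/4 + 4/5 = 32/15
Ideal relevance (sorted desc): [4, 2, 1, 0]
Ideal DCG = 4/2 + 2/3 + 1/4 + 0/5 = 35/12
nDCG = DCG / ideal_DCG = 32/15 / 35/12 = 128/175

128/175


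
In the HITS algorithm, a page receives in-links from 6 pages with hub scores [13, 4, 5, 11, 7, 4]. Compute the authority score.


Authority = sum of hub scores of in-linkers
In-link 1: hub score = 13
In-link 2: hub score = 4
In-link 3: hub score = 5
In-link 4: hub score = 11
In-link 5: hub score = 7
In-link 6: hub score = 4
Authority = 13 + 4 + 5 + 11 + 7 + 4 = 44

44


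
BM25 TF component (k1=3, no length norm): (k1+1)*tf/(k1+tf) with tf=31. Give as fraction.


BM25 TF component = (k1+1)*tf / (k1+tf)
k1 = 3, tf = 31
Numerator = (3+1)*31 = 124
Denominator = 3 + 31 = 34
= 124/34 = 62/17

62/17


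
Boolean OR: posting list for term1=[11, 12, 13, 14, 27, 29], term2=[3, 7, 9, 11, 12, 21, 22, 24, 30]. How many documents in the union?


Boolean OR: find union of posting lists
term1 docs: [11, 12, 13, 14, 27, 29]
term2 docs: [3, 7, 9, 11, 12, 21, 22, 24, 30]
Union: [3, 7, 9, 11, 12, 13, 14, 21, 22, 24, 27, 29, 30]
|union| = 13

13


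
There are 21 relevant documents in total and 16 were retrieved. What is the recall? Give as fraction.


Recall = retrieved_relevant / total_relevant
= 16 / 21
= 16 / (16 + 5)
= 16/21

16/21


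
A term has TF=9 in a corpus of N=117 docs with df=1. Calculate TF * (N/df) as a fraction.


TF * (N/df)
= 9 * (117/1)
= 9 * 117
= 1053

1053


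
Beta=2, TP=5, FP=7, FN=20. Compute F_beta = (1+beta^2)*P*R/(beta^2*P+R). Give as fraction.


P = TP/(TP+FP) = 5/12 = 5/12
R = TP/(TP+FN) = 5/25 = 1/5
beta^2 = 2^2 = 4
(1 + beta^2) = 5
Numerator = (1+beta^2)*P*R = 5/12
Denominator = beta^2*P + R = 5/3 + 1/5 = 28/15
F_beta = 25/112

25/112


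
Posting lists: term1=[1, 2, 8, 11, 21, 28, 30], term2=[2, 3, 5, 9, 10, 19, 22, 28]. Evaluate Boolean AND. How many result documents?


Boolean AND: find intersection of posting lists
term1 docs: [1, 2, 8, 11, 21, 28, 30]
term2 docs: [2, 3, 5, 9, 10, 19, 22, 28]
Intersection: [2, 28]
|intersection| = 2

2


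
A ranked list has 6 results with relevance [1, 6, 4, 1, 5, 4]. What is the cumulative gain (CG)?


Cumulative Gain = sum of relevance scores
Position 1: rel=1, running sum=1
Position 2: rel=6, running sum=7
Position 3: rel=4, running sum=11
Position 4: rel=1, running sum=12
Position 5: rel=5, running sum=17
Position 6: rel=4, running sum=21
CG = 21

21


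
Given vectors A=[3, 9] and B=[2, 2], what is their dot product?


Dot product = sum of element-wise products
A[0]*B[0] = 3*2 = 6
A[1]*B[1] = 9*2 = 18
Sum = 6 + 18 = 24

24


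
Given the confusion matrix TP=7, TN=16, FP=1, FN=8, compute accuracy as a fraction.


Accuracy = (TP + TN) / (TP + TN + FP + FN)
TP + TN = 7 + 16 = 23
Total = 7 + 16 + 1 + 8 = 32
Accuracy = 23 / 32 = 23/32

23/32


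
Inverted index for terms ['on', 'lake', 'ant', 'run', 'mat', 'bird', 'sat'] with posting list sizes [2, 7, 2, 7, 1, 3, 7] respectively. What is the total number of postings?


Summing posting list sizes:
'on': 2 postings
'lake': 7 postings
'ant': 2 postings
'run': 7 postings
'mat': 1 postings
'bird': 3 postings
'sat': 7 postings
Total = 2 + 7 + 2 + 7 + 1 + 3 + 7 = 29

29


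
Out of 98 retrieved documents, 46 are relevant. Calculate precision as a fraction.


Precision = relevant_retrieved / total_retrieved
= 46 / 98
= 46 / (46 + 52)
= 23/49

23/49


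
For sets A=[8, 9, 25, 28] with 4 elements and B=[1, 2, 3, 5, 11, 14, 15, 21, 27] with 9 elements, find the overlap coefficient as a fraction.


A intersect B = []
|A intersect B| = 0
min(|A|, |B|) = min(4, 9) = 4
Overlap = 0 / 4 = 0

0


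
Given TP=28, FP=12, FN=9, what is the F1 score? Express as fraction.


F1 = 2 * P * R / (P + R)
P = TP/(TP+FP) = 28/40 = 7/10
R = TP/(TP+FN) = 28/37 = 28/37
2 * P * R = 2 * 7/10 * 28/37 = 196/185
P + R = 7/10 + 28/37 = 539/370
F1 = 196/185 / 539/370 = 8/11

8/11


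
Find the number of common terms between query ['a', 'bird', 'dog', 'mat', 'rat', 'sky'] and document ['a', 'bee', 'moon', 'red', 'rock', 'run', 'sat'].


Query terms: ['a', 'bird', 'dog', 'mat', 'rat', 'sky']
Document terms: ['a', 'bee', 'moon', 'red', 'rock', 'run', 'sat']
Common terms: ['a']
Overlap count = 1

1


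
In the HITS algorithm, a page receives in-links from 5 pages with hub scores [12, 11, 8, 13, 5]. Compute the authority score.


Authority = sum of hub scores of in-linkers
In-link 1: hub score = 12
In-link 2: hub score = 11
In-link 3: hub score = 8
In-link 4: hub score = 13
In-link 5: hub score = 5
Authority = 12 + 11 + 8 + 13 + 5 = 49

49


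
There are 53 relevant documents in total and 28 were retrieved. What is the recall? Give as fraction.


Recall = retrieved_relevant / total_relevant
= 28 / 53
= 28 / (28 + 25)
= 28/53

28/53


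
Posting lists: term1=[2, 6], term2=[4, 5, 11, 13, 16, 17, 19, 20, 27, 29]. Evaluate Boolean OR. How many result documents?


Boolean OR: find union of posting lists
term1 docs: [2, 6]
term2 docs: [4, 5, 11, 13, 16, 17, 19, 20, 27, 29]
Union: [2, 4, 5, 6, 11, 13, 16, 17, 19, 20, 27, 29]
|union| = 12

12


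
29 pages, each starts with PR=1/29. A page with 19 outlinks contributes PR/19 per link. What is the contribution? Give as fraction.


Initial PR = 1/29 = 1/29
Outlinks = 19
Contribution per link = PR / outlinks
= 1/29 / 19
= 1/551

1/551


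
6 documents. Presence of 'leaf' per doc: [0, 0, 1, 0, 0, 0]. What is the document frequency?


Checking each document for 'leaf':
Doc 1: absent
Doc 2: absent
Doc 3: present
Doc 4: absent
Doc 5: absent
Doc 6: absent
df = sum of presences = 0 + 0 + 1 + 0 + 0 + 0 = 1

1


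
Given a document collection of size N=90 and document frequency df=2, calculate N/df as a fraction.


IDF ratio = N / df
= 90 / 2
= 45

45


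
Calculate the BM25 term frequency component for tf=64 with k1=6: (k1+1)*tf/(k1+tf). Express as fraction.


BM25 TF component = (k1+1)*tf / (k1+tf)
k1 = 6, tf = 64
Numerator = (6+1)*64 = 448
Denominator = 6 + 64 = 70
= 448/70 = 32/5

32/5


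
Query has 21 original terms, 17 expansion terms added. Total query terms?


Original terms: 21
Expansion terms: 17
Total = 21 + 17 = 38

38


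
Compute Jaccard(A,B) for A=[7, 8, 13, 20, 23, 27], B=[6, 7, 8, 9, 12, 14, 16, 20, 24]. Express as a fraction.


A intersect B = [7, 8, 20]
|A intersect B| = 3
A union B = [6, 7, 8, 9, 12, 13, 14, 16, 20, 23, 24, 27]
|A union B| = 12
Jaccard = 3/12 = 1/4

1/4


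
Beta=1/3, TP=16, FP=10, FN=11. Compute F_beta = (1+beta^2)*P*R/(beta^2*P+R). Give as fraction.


P = TP/(TP+FP) = 16/26 = 8/13
R = TP/(TP+FN) = 16/27 = 16/27
beta^2 = 1/3^2 = 1/9
(1 + beta^2) = 10/9
Numerator = (1+beta^2)*P*R = 1280/3159
Denominator = beta^2*P + R = 8/117 + 16/27 = 232/351
F_beta = 160/261

160/261


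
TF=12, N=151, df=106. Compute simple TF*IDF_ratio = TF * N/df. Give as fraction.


TF * (N/df)
= 12 * (151/106)
= 12 * 151/106
= 906/53

906/53


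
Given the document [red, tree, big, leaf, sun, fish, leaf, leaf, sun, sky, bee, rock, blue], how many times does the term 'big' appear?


Document has 13 words
Scanning for 'big':
Found at positions: [2]
Count = 1

1


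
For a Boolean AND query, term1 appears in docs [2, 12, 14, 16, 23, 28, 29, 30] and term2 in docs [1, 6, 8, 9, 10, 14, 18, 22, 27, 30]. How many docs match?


Boolean AND: find intersection of posting lists
term1 docs: [2, 12, 14, 16, 23, 28, 29, 30]
term2 docs: [1, 6, 8, 9, 10, 14, 18, 22, 27, 30]
Intersection: [14, 30]
|intersection| = 2

2


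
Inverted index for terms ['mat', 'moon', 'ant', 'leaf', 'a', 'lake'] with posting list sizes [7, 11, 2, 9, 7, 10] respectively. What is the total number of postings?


Summing posting list sizes:
'mat': 7 postings
'moon': 11 postings
'ant': 2 postings
'leaf': 9 postings
'a': 7 postings
'lake': 10 postings
Total = 7 + 11 + 2 + 9 + 7 + 10 = 46

46


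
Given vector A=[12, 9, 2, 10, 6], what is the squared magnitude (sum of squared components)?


|A|^2 = sum of squared components
A[0]^2 = 12^2 = 144
A[1]^2 = 9^2 = 81
A[2]^2 = 2^2 = 4
A[3]^2 = 10^2 = 100
A[4]^2 = 6^2 = 36
Sum = 144 + 81 + 4 + 100 + 36 = 365

365


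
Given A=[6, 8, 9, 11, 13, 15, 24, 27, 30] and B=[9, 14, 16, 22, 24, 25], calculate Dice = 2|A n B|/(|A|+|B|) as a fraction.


A intersect B = [9, 24]
|A intersect B| = 2
|A| = 9, |B| = 6
Dice = 2*2 / (9+6)
= 4 / 15 = 4/15

4/15


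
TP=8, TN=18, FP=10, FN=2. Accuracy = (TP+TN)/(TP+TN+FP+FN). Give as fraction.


Accuracy = (TP + TN) / (TP + TN + FP + FN)
TP + TN = 8 + 18 = 26
Total = 8 + 18 + 10 + 2 = 38
Accuracy = 26 / 38 = 13/19

13/19


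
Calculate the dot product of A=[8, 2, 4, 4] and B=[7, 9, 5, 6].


Dot product = sum of element-wise products
A[0]*B[0] = 8*7 = 56
A[1]*B[1] = 2*9 = 18
A[2]*B[2] = 4*5 = 20
A[3]*B[3] = 4*6 = 24
Sum = 56 + 18 + 20 + 24 = 118

118


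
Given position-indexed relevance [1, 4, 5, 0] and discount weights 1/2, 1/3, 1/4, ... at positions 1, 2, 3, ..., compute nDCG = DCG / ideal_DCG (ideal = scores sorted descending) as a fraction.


Position discount weights w_i = 1/(i+1) for i=1..4:
Weights = [1/2, 1/3, 1/4, 1/5]
Actual relevance: [1, 4, 5, 0]
DCG = 1/2 + 4/3 + 5/4 + 0/5 = 37/12
Ideal relevance (sorted desc): [5, 4, 1, 0]
Ideal DCG = 5/2 + 4/3 + 1/4 + 0/5 = 49/12
nDCG = DCG / ideal_DCG = 37/12 / 49/12 = 37/49

37/49


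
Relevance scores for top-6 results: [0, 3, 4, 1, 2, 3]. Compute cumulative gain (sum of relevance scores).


Cumulative Gain = sum of relevance scores
Position 1: rel=0, running sum=0
Position 2: rel=3, running sum=3
Position 3: rel=4, running sum=7
Position 4: rel=1, running sum=8
Position 5: rel=2, running sum=10
Position 6: rel=3, running sum=13
CG = 13

13


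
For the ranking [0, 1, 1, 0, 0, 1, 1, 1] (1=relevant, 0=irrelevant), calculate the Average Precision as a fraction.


Computing P@k for each relevant position:
Position 1: not relevant
Position 2: relevant, P@2 = 1/2 = 1/2
Position 3: relevant, P@3 = 2/3 = 2/3
Position 4: not relevant
Position 5: not relevant
Position 6: relevant, P@6 = 3/6 = 1/2
Position 7: relevant, P@7 = 4/7 = 4/7
Position 8: relevant, P@8 = 5/8 = 5/8
Sum of P@k = 1/2 + 2/3 + 1/2 + 4/7 + 5/8 = 481/168
AP = 481/168 / 5 = 481/840

481/840


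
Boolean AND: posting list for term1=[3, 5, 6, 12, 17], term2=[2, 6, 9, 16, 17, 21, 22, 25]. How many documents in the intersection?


Boolean AND: find intersection of posting lists
term1 docs: [3, 5, 6, 12, 17]
term2 docs: [2, 6, 9, 16, 17, 21, 22, 25]
Intersection: [6, 17]
|intersection| = 2

2


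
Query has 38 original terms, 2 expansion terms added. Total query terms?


Original terms: 38
Expansion terms: 2
Total = 38 + 2 = 40

40


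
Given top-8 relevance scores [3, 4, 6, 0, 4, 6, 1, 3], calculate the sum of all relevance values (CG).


Cumulative Gain = sum of relevance scores
Position 1: rel=3, running sum=3
Position 2: rel=4, running sum=7
Position 3: rel=6, running sum=13
Position 4: rel=0, running sum=13
Position 5: rel=4, running sum=17
Position 6: rel=6, running sum=23
Position 7: rel=1, running sum=24
Position 8: rel=3, running sum=27
CG = 27

27


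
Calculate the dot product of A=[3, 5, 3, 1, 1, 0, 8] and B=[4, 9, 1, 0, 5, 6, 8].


Dot product = sum of element-wise products
A[0]*B[0] = 3*4 = 12
A[1]*B[1] = 5*9 = 45
A[2]*B[2] = 3*1 = 3
A[3]*B[3] = 1*0 = 0
A[4]*B[4] = 1*5 = 5
A[5]*B[5] = 0*6 = 0
A[6]*B[6] = 8*8 = 64
Sum = 12 + 45 + 3 + 0 + 5 + 0 + 64 = 129

129


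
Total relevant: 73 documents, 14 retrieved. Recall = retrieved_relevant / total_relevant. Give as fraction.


Recall = retrieved_relevant / total_relevant
= 14 / 73
= 14 / (14 + 59)
= 14/73

14/73


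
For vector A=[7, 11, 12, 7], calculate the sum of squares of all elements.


|A|^2 = sum of squared components
A[0]^2 = 7^2 = 49
A[1]^2 = 11^2 = 121
A[2]^2 = 12^2 = 144
A[3]^2 = 7^2 = 49
Sum = 49 + 121 + 144 + 49 = 363

363


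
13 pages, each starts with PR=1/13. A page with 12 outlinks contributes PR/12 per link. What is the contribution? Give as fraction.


Initial PR = 1/13 = 1/13
Outlinks = 12
Contribution per link = PR / outlinks
= 1/13 / 12
= 1/156

1/156


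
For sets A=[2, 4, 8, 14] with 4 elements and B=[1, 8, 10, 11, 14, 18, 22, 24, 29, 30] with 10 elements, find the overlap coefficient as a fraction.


A intersect B = [8, 14]
|A intersect B| = 2
min(|A|, |B|) = min(4, 10) = 4
Overlap = 2 / 4 = 1/2

1/2


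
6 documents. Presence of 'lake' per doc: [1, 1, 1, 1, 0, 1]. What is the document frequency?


Checking each document for 'lake':
Doc 1: present
Doc 2: present
Doc 3: present
Doc 4: present
Doc 5: absent
Doc 6: present
df = sum of presences = 1 + 1 + 1 + 1 + 0 + 1 = 5

5


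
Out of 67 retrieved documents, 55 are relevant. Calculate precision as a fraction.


Precision = relevant_retrieved / total_retrieved
= 55 / 67
= 55 / (55 + 12)
= 55/67

55/67


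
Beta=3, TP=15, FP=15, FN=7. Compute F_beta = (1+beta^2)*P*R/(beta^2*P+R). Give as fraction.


P = TP/(TP+FP) = 15/30 = 1/2
R = TP/(TP+FN) = 15/22 = 15/22
beta^2 = 3^2 = 9
(1 + beta^2) = 10
Numerator = (1+beta^2)*P*R = 75/22
Denominator = beta^2*P + R = 9/2 + 15/22 = 57/11
F_beta = 25/38

25/38


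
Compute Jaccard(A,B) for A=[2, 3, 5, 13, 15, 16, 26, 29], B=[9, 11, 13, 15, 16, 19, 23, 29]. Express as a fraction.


A intersect B = [13, 15, 16, 29]
|A intersect B| = 4
A union B = [2, 3, 5, 9, 11, 13, 15, 16, 19, 23, 26, 29]
|A union B| = 12
Jaccard = 4/12 = 1/3

1/3


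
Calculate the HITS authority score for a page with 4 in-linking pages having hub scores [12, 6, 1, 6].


Authority = sum of hub scores of in-linkers
In-link 1: hub score = 12
In-link 2: hub score = 6
In-link 3: hub score = 1
In-link 4: hub score = 6
Authority = 12 + 6 + 1 + 6 = 25

25


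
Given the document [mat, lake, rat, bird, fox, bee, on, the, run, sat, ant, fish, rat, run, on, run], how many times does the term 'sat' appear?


Document has 16 words
Scanning for 'sat':
Found at positions: [9]
Count = 1

1


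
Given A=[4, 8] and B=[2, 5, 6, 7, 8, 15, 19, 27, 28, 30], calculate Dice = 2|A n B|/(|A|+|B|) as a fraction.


A intersect B = [8]
|A intersect B| = 1
|A| = 2, |B| = 10
Dice = 2*1 / (2+10)
= 2 / 12 = 1/6

1/6


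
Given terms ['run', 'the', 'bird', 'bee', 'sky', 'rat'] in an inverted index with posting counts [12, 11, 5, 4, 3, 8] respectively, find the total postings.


Summing posting list sizes:
'run': 12 postings
'the': 11 postings
'bird': 5 postings
'bee': 4 postings
'sky': 3 postings
'rat': 8 postings
Total = 12 + 11 + 5 + 4 + 3 + 8 = 43

43


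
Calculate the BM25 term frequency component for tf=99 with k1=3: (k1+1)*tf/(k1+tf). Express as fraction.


BM25 TF component = (k1+1)*tf / (k1+tf)
k1 = 3, tf = 99
Numerator = (3+1)*99 = 396
Denominator = 3 + 99 = 102
= 396/102 = 66/17

66/17


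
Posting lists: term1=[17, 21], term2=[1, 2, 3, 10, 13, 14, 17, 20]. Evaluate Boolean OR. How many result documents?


Boolean OR: find union of posting lists
term1 docs: [17, 21]
term2 docs: [1, 2, 3, 10, 13, 14, 17, 20]
Union: [1, 2, 3, 10, 13, 14, 17, 20, 21]
|union| = 9

9


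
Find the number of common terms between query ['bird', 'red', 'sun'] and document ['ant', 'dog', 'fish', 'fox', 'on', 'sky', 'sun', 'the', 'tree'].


Query terms: ['bird', 'red', 'sun']
Document terms: ['ant', 'dog', 'fish', 'fox', 'on', 'sky', 'sun', 'the', 'tree']
Common terms: ['sun']
Overlap count = 1

1


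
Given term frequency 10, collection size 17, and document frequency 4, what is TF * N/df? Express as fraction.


TF * (N/df)
= 10 * (17/4)
= 10 * 17/4
= 85/2

85/2


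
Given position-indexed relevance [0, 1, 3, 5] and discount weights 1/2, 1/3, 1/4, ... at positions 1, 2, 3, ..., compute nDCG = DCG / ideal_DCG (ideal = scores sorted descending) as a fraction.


Position discount weights w_i = 1/(i+1) for i=1..4:
Weights = [1/2, 1/3, 1/4, 1/5]
Actual relevance: [0, 1, 3, 5]
DCG = 0/2 + 1/3 + 3/4 + 5/5 = 25/12
Ideal relevance (sorted desc): [5, 3, 1, 0]
Ideal DCG = 5/2 + 3/3 + 1/4 + 0/5 = 15/4
nDCG = DCG / ideal_DCG = 25/12 / 15/4 = 5/9

5/9


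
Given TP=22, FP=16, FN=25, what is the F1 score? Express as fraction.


F1 = 2 * P * R / (P + R)
P = TP/(TP+FP) = 22/38 = 11/19
R = TP/(TP+FN) = 22/47 = 22/47
2 * P * R = 2 * 11/19 * 22/47 = 484/893
P + R = 11/19 + 22/47 = 935/893
F1 = 484/893 / 935/893 = 44/85

44/85


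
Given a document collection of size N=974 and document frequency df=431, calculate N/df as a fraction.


IDF ratio = N / df
= 974 / 431
= 974/431

974/431


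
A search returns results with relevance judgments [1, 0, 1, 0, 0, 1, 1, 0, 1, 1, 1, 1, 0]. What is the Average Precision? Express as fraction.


Computing P@k for each relevant position:
Position 1: relevant, P@1 = 1/1 = 1
Position 2: not relevant
Position 3: relevant, P@3 = 2/3 = 2/3
Position 4: not relevant
Position 5: not relevant
Position 6: relevant, P@6 = 3/6 = 1/2
Position 7: relevant, P@7 = 4/7 = 4/7
Position 8: not relevant
Position 9: relevant, P@9 = 5/9 = 5/9
Position 10: relevant, P@10 = 6/10 = 3/5
Position 11: relevant, P@11 = 7/11 = 7/11
Position 12: relevant, P@12 = 8/12 = 2/3
Position 13: not relevant
Sum of P@k = 1 + 2/3 + 1/2 + 4/7 + 5/9 + 3/5 + 7/11 + 2/3 = 36013/6930
AP = 36013/6930 / 8 = 36013/55440

36013/55440


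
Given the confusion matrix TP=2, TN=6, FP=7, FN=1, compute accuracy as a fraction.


Accuracy = (TP + TN) / (TP + TN + FP + FN)
TP + TN = 2 + 6 = 8
Total = 2 + 6 + 7 + 1 = 16
Accuracy = 8 / 16 = 1/2

1/2


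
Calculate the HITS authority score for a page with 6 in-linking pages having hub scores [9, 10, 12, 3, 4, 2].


Authority = sum of hub scores of in-linkers
In-link 1: hub score = 9
In-link 2: hub score = 10
In-link 3: hub score = 12
In-link 4: hub score = 3
In-link 5: hub score = 4
In-link 6: hub score = 2
Authority = 9 + 10 + 12 + 3 + 4 + 2 = 40

40


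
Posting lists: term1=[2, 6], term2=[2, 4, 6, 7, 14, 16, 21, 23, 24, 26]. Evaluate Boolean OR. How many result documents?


Boolean OR: find union of posting lists
term1 docs: [2, 6]
term2 docs: [2, 4, 6, 7, 14, 16, 21, 23, 24, 26]
Union: [2, 4, 6, 7, 14, 16, 21, 23, 24, 26]
|union| = 10

10


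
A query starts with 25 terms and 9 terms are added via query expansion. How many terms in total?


Original terms: 25
Expansion terms: 9
Total = 25 + 9 = 34

34


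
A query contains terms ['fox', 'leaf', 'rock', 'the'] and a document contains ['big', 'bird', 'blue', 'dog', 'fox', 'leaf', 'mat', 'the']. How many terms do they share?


Query terms: ['fox', 'leaf', 'rock', 'the']
Document terms: ['big', 'bird', 'blue', 'dog', 'fox', 'leaf', 'mat', 'the']
Common terms: ['fox', 'leaf', 'the']
Overlap count = 3

3


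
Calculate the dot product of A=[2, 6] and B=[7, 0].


Dot product = sum of element-wise products
A[0]*B[0] = 2*7 = 14
A[1]*B[1] = 6*0 = 0
Sum = 14 + 0 = 14

14


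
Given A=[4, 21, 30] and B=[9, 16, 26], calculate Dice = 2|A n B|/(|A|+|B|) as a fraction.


A intersect B = []
|A intersect B| = 0
|A| = 3, |B| = 3
Dice = 2*0 / (3+3)
= 0 / 6 = 0

0


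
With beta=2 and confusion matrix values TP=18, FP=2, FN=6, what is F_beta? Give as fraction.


P = TP/(TP+FP) = 18/20 = 9/10
R = TP/(TP+FN) = 18/24 = 3/4
beta^2 = 2^2 = 4
(1 + beta^2) = 5
Numerator = (1+beta^2)*P*R = 27/8
Denominator = beta^2*P + R = 18/5 + 3/4 = 87/20
F_beta = 45/58

45/58


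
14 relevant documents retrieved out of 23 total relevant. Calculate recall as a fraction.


Recall = retrieved_relevant / total_relevant
= 14 / 23
= 14 / (14 + 9)
= 14/23

14/23


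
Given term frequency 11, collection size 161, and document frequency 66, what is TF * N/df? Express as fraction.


TF * (N/df)
= 11 * (161/66)
= 11 * 161/66
= 161/6

161/6


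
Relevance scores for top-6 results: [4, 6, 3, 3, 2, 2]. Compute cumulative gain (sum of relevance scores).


Cumulative Gain = sum of relevance scores
Position 1: rel=4, running sum=4
Position 2: rel=6, running sum=10
Position 3: rel=3, running sum=13
Position 4: rel=3, running sum=16
Position 5: rel=2, running sum=18
Position 6: rel=2, running sum=20
CG = 20

20


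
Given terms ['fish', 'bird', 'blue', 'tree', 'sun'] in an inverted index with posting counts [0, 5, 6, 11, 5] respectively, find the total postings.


Summing posting list sizes:
'fish': 0 postings
'bird': 5 postings
'blue': 6 postings
'tree': 11 postings
'sun': 5 postings
Total = 0 + 5 + 6 + 11 + 5 = 27

27


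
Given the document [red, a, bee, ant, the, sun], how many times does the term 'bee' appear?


Document has 6 words
Scanning for 'bee':
Found at positions: [2]
Count = 1

1


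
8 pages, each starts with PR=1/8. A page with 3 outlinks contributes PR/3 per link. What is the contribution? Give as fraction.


Initial PR = 1/8 = 1/8
Outlinks = 3
Contribution per link = PR / outlinks
= 1/8 / 3
= 1/24

1/24


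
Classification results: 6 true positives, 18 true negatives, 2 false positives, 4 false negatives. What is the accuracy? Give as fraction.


Accuracy = (TP + TN) / (TP + TN + FP + FN)
TP + TN = 6 + 18 = 24
Total = 6 + 18 + 2 + 4 = 30
Accuracy = 24 / 30 = 4/5

4/5


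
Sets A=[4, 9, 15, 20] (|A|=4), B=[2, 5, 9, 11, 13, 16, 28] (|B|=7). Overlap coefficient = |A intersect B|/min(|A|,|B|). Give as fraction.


A intersect B = [9]
|A intersect B| = 1
min(|A|, |B|) = min(4, 7) = 4
Overlap = 1 / 4 = 1/4

1/4


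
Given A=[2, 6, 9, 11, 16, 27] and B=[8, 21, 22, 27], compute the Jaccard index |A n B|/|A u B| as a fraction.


A intersect B = [27]
|A intersect B| = 1
A union B = [2, 6, 8, 9, 11, 16, 21, 22, 27]
|A union B| = 9
Jaccard = 1/9 = 1/9

1/9


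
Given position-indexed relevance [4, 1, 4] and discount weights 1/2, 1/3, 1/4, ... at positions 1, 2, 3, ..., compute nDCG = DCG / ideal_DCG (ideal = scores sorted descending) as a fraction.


Position discount weights w_i = 1/(i+1) for i=1..3:
Weights = [1/2, 1/3, 1/4]
Actual relevance: [4, 1, 4]
DCG = 4/2 + 1/3 + 4/4 = 10/3
Ideal relevance (sorted desc): [4, 4, 1]
Ideal DCG = 4/2 + 4/3 + 1/4 = 43/12
nDCG = DCG / ideal_DCG = 10/3 / 43/12 = 40/43

40/43


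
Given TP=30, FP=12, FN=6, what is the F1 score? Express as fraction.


F1 = 2 * P * R / (P + R)
P = TP/(TP+FP) = 30/42 = 5/7
R = TP/(TP+FN) = 30/36 = 5/6
2 * P * R = 2 * 5/7 * 5/6 = 25/21
P + R = 5/7 + 5/6 = 65/42
F1 = 25/21 / 65/42 = 10/13

10/13


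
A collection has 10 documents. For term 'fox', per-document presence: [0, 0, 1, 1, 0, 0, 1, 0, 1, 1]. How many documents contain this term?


Checking each document for 'fox':
Doc 1: absent
Doc 2: absent
Doc 3: present
Doc 4: present
Doc 5: absent
Doc 6: absent
Doc 7: present
Doc 8: absent
Doc 9: present
Doc 10: present
df = sum of presences = 0 + 0 + 1 + 1 + 0 + 0 + 1 + 0 + 1 + 1 = 5

5


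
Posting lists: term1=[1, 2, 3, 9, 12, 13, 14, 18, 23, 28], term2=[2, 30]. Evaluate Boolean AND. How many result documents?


Boolean AND: find intersection of posting lists
term1 docs: [1, 2, 3, 9, 12, 13, 14, 18, 23, 28]
term2 docs: [2, 30]
Intersection: [2]
|intersection| = 1

1


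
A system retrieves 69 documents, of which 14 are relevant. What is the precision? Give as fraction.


Precision = relevant_retrieved / total_retrieved
= 14 / 69
= 14 / (14 + 55)
= 14/69

14/69


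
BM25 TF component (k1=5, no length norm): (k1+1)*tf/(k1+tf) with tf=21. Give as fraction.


BM25 TF component = (k1+1)*tf / (k1+tf)
k1 = 5, tf = 21
Numerator = (5+1)*21 = 126
Denominator = 5 + 21 = 26
= 126/26 = 63/13

63/13


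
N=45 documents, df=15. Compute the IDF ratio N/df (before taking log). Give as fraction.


IDF ratio = N / df
= 45 / 15
= 3

3


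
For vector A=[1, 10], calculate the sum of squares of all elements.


|A|^2 = sum of squared components
A[0]^2 = 1^2 = 1
A[1]^2 = 10^2 = 100
Sum = 1 + 100 = 101

101


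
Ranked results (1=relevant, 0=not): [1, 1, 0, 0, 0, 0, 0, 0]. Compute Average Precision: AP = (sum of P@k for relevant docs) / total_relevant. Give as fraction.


Computing P@k for each relevant position:
Position 1: relevant, P@1 = 1/1 = 1
Position 2: relevant, P@2 = 2/2 = 1
Position 3: not relevant
Position 4: not relevant
Position 5: not relevant
Position 6: not relevant
Position 7: not relevant
Position 8: not relevant
Sum of P@k = 1 + 1 = 2
AP = 2 / 2 = 1

1


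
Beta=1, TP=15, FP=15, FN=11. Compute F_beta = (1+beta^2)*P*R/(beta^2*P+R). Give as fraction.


P = TP/(TP+FP) = 15/30 = 1/2
R = TP/(TP+FN) = 15/26 = 15/26
beta^2 = 1^2 = 1
(1 + beta^2) = 2
Numerator = (1+beta^2)*P*R = 15/26
Denominator = beta^2*P + R = 1/2 + 15/26 = 14/13
F_beta = 15/28

15/28


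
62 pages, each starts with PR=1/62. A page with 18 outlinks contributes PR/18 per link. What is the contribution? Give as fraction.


Initial PR = 1/62 = 1/62
Outlinks = 18
Contribution per link = PR / outlinks
= 1/62 / 18
= 1/1116

1/1116


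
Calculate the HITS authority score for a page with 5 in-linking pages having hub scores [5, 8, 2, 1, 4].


Authority = sum of hub scores of in-linkers
In-link 1: hub score = 5
In-link 2: hub score = 8
In-link 3: hub score = 2
In-link 4: hub score = 1
In-link 5: hub score = 4
Authority = 5 + 8 + 2 + 1 + 4 = 20

20


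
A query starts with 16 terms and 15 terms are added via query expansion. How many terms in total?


Original terms: 16
Expansion terms: 15
Total = 16 + 15 = 31

31


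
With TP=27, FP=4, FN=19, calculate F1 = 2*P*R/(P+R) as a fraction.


F1 = 2 * P * R / (P + R)
P = TP/(TP+FP) = 27/31 = 27/31
R = TP/(TP+FN) = 27/46 = 27/46
2 * P * R = 2 * 27/31 * 27/46 = 729/713
P + R = 27/31 + 27/46 = 2079/1426
F1 = 729/713 / 2079/1426 = 54/77

54/77


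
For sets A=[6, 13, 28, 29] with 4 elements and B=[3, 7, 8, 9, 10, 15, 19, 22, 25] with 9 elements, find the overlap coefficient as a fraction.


A intersect B = []
|A intersect B| = 0
min(|A|, |B|) = min(4, 9) = 4
Overlap = 0 / 4 = 0

0


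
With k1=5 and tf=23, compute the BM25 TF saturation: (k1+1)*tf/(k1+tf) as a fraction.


BM25 TF component = (k1+1)*tf / (k1+tf)
k1 = 5, tf = 23
Numerator = (5+1)*23 = 138
Denominator = 5 + 23 = 28
= 138/28 = 69/14

69/14


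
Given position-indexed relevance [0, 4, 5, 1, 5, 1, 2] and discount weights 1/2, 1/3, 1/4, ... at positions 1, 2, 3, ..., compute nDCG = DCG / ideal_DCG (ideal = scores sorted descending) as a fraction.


Position discount weights w_i = 1/(i+1) for i=1..7:
Weights = [1/2, 1/3, 1/4, 1/5, 1/6, 1/7, 1/8]
Actual relevance: [0, 4, 5, 1, 5, 1, 2]
DCG = 0/2 + 4/3 + 5/4 + 1/5 + 5/6 + 1/7 + 2/8 = 421/105
Ideal relevance (sorted desc): [5, 5, 4, 2, 1, 1, 0]
Ideal DCG = 5/2 + 5/3 + 4/4 + 2/5 + 1/6 + 1/7 + 0/8 = 617/105
nDCG = DCG / ideal_DCG = 421/105 / 617/105 = 421/617

421/617


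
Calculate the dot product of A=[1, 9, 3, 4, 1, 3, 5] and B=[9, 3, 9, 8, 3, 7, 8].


Dot product = sum of element-wise products
A[0]*B[0] = 1*9 = 9
A[1]*B[1] = 9*3 = 27
A[2]*B[2] = 3*9 = 27
A[3]*B[3] = 4*8 = 32
A[4]*B[4] = 1*3 = 3
A[5]*B[5] = 3*7 = 21
A[6]*B[6] = 5*8 = 40
Sum = 9 + 27 + 27 + 32 + 3 + 21 + 40 = 159

159


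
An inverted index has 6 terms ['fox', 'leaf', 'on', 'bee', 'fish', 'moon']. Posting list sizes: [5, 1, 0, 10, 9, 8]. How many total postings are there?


Summing posting list sizes:
'fox': 5 postings
'leaf': 1 postings
'on': 0 postings
'bee': 10 postings
'fish': 9 postings
'moon': 8 postings
Total = 5 + 1 + 0 + 10 + 9 + 8 = 33

33


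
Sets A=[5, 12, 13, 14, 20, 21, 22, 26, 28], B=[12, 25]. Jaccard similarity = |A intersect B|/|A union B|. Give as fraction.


A intersect B = [12]
|A intersect B| = 1
A union B = [5, 12, 13, 14, 20, 21, 22, 25, 26, 28]
|A union B| = 10
Jaccard = 1/10 = 1/10

1/10


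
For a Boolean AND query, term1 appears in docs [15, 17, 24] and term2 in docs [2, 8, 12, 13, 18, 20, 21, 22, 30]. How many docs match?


Boolean AND: find intersection of posting lists
term1 docs: [15, 17, 24]
term2 docs: [2, 8, 12, 13, 18, 20, 21, 22, 30]
Intersection: []
|intersection| = 0

0


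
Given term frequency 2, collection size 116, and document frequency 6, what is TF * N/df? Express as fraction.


TF * (N/df)
= 2 * (116/6)
= 2 * 58/3
= 116/3

116/3


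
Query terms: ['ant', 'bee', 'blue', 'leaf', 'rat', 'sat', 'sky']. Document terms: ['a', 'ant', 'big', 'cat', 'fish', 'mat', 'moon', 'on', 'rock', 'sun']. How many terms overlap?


Query terms: ['ant', 'bee', 'blue', 'leaf', 'rat', 'sat', 'sky']
Document terms: ['a', 'ant', 'big', 'cat', 'fish', 'mat', 'moon', 'on', 'rock', 'sun']
Common terms: ['ant']
Overlap count = 1

1


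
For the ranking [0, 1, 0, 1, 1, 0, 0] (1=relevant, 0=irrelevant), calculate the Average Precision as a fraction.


Computing P@k for each relevant position:
Position 1: not relevant
Position 2: relevant, P@2 = 1/2 = 1/2
Position 3: not relevant
Position 4: relevant, P@4 = 2/4 = 1/2
Position 5: relevant, P@5 = 3/5 = 3/5
Position 6: not relevant
Position 7: not relevant
Sum of P@k = 1/2 + 1/2 + 3/5 = 8/5
AP = 8/5 / 3 = 8/15

8/15


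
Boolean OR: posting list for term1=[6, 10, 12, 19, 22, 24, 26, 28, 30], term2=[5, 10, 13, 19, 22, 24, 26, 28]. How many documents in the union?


Boolean OR: find union of posting lists
term1 docs: [6, 10, 12, 19, 22, 24, 26, 28, 30]
term2 docs: [5, 10, 13, 19, 22, 24, 26, 28]
Union: [5, 6, 10, 12, 13, 19, 22, 24, 26, 28, 30]
|union| = 11

11


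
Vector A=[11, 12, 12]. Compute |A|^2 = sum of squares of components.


|A|^2 = sum of squared components
A[0]^2 = 11^2 = 121
A[1]^2 = 12^2 = 144
A[2]^2 = 12^2 = 144
Sum = 121 + 144 + 144 = 409

409


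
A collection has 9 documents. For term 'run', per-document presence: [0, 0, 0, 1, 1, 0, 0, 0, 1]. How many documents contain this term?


Checking each document for 'run':
Doc 1: absent
Doc 2: absent
Doc 3: absent
Doc 4: present
Doc 5: present
Doc 6: absent
Doc 7: absent
Doc 8: absent
Doc 9: present
df = sum of presences = 0 + 0 + 0 + 1 + 1 + 0 + 0 + 0 + 1 = 3

3


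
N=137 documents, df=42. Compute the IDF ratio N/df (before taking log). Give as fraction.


IDF ratio = N / df
= 137 / 42
= 137/42

137/42


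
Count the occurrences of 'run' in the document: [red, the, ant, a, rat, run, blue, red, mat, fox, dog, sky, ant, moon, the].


Document has 15 words
Scanning for 'run':
Found at positions: [5]
Count = 1

1


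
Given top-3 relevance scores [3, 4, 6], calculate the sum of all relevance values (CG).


Cumulative Gain = sum of relevance scores
Position 1: rel=3, running sum=3
Position 2: rel=4, running sum=7
Position 3: rel=6, running sum=13
CG = 13

13


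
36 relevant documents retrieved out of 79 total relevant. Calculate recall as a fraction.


Recall = retrieved_relevant / total_relevant
= 36 / 79
= 36 / (36 + 43)
= 36/79

36/79


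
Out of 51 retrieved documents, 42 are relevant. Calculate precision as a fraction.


Precision = relevant_retrieved / total_retrieved
= 42 / 51
= 42 / (42 + 9)
= 14/17

14/17


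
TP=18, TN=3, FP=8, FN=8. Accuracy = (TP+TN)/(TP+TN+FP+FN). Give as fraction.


Accuracy = (TP + TN) / (TP + TN + FP + FN)
TP + TN = 18 + 3 = 21
Total = 18 + 3 + 8 + 8 = 37
Accuracy = 21 / 37 = 21/37

21/37


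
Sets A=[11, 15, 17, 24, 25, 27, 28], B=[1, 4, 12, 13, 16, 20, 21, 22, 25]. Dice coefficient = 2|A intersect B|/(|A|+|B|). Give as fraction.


A intersect B = [25]
|A intersect B| = 1
|A| = 7, |B| = 9
Dice = 2*1 / (7+9)
= 2 / 16 = 1/8

1/8


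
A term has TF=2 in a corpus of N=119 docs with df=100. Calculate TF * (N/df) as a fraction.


TF * (N/df)
= 2 * (119/100)
= 2 * 119/100
= 119/50

119/50


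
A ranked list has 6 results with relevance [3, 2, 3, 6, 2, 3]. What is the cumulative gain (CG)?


Cumulative Gain = sum of relevance scores
Position 1: rel=3, running sum=3
Position 2: rel=2, running sum=5
Position 3: rel=3, running sum=8
Position 4: rel=6, running sum=14
Position 5: rel=2, running sum=16
Position 6: rel=3, running sum=19
CG = 19

19


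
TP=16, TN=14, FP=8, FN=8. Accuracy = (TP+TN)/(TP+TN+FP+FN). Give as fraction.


Accuracy = (TP + TN) / (TP + TN + FP + FN)
TP + TN = 16 + 14 = 30
Total = 16 + 14 + 8 + 8 = 46
Accuracy = 30 / 46 = 15/23

15/23


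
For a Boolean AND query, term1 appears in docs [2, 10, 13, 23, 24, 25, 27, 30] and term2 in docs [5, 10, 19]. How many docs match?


Boolean AND: find intersection of posting lists
term1 docs: [2, 10, 13, 23, 24, 25, 27, 30]
term2 docs: [5, 10, 19]
Intersection: [10]
|intersection| = 1

1


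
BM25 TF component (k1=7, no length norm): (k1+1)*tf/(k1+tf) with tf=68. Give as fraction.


BM25 TF component = (k1+1)*tf / (k1+tf)
k1 = 7, tf = 68
Numerator = (7+1)*68 = 544
Denominator = 7 + 68 = 75
= 544/75 = 544/75

544/75


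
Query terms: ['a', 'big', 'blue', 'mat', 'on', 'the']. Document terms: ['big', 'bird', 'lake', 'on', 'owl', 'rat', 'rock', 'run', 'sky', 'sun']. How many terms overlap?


Query terms: ['a', 'big', 'blue', 'mat', 'on', 'the']
Document terms: ['big', 'bird', 'lake', 'on', 'owl', 'rat', 'rock', 'run', 'sky', 'sun']
Common terms: ['big', 'on']
Overlap count = 2

2


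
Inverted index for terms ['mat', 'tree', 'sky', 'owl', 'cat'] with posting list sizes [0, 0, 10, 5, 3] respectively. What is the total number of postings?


Summing posting list sizes:
'mat': 0 postings
'tree': 0 postings
'sky': 10 postings
'owl': 5 postings
'cat': 3 postings
Total = 0 + 0 + 10 + 5 + 3 = 18

18


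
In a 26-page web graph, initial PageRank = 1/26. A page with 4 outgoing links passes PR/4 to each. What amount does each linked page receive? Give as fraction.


Initial PR = 1/26 = 1/26
Outlinks = 4
Contribution per link = PR / outlinks
= 1/26 / 4
= 1/104

1/104


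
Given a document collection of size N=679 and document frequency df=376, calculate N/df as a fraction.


IDF ratio = N / df
= 679 / 376
= 679/376

679/376


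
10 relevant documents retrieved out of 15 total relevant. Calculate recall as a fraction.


Recall = retrieved_relevant / total_relevant
= 10 / 15
= 10 / (10 + 5)
= 2/3

2/3


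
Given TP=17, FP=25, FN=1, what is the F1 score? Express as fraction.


F1 = 2 * P * R / (P + R)
P = TP/(TP+FP) = 17/42 = 17/42
R = TP/(TP+FN) = 17/18 = 17/18
2 * P * R = 2 * 17/42 * 17/18 = 289/378
P + R = 17/42 + 17/18 = 85/63
F1 = 289/378 / 85/63 = 17/30

17/30


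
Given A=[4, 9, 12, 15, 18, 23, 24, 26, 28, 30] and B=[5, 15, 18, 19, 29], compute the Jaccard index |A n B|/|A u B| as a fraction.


A intersect B = [15, 18]
|A intersect B| = 2
A union B = [4, 5, 9, 12, 15, 18, 19, 23, 24, 26, 28, 29, 30]
|A union B| = 13
Jaccard = 2/13 = 2/13

2/13


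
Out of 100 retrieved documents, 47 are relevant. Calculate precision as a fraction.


Precision = relevant_retrieved / total_retrieved
= 47 / 100
= 47 / (47 + 53)
= 47/100

47/100


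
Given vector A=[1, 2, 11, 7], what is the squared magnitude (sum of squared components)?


|A|^2 = sum of squared components
A[0]^2 = 1^2 = 1
A[1]^2 = 2^2 = 4
A[2]^2 = 11^2 = 121
A[3]^2 = 7^2 = 49
Sum = 1 + 4 + 121 + 49 = 175

175


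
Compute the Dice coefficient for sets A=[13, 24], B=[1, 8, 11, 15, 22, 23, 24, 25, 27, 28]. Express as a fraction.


A intersect B = [24]
|A intersect B| = 1
|A| = 2, |B| = 10
Dice = 2*1 / (2+10)
= 2 / 12 = 1/6

1/6


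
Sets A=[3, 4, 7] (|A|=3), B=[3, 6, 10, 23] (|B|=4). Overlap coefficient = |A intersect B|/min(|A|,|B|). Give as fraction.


A intersect B = [3]
|A intersect B| = 1
min(|A|, |B|) = min(3, 4) = 3
Overlap = 1 / 3 = 1/3

1/3


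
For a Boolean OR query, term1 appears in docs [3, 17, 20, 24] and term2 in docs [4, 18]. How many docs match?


Boolean OR: find union of posting lists
term1 docs: [3, 17, 20, 24]
term2 docs: [4, 18]
Union: [3, 4, 17, 18, 20, 24]
|union| = 6

6


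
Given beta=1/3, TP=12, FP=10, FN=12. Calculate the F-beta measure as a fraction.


P = TP/(TP+FP) = 12/22 = 6/11
R = TP/(TP+FN) = 12/24 = 1/2
beta^2 = 1/3^2 = 1/9
(1 + beta^2) = 10/9
Numerator = (1+beta^2)*P*R = 10/33
Denominator = beta^2*P + R = 2/33 + 1/2 = 37/66
F_beta = 20/37

20/37


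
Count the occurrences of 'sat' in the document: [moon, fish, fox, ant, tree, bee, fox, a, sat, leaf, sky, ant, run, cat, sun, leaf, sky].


Document has 17 words
Scanning for 'sat':
Found at positions: [8]
Count = 1

1


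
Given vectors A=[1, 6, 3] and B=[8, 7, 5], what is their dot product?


Dot product = sum of element-wise products
A[0]*B[0] = 1*8 = 8
A[1]*B[1] = 6*7 = 42
A[2]*B[2] = 3*5 = 15
Sum = 8 + 42 + 15 = 65

65


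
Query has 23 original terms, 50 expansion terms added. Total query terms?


Original terms: 23
Expansion terms: 50
Total = 23 + 50 = 73

73


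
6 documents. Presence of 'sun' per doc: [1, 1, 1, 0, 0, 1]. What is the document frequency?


Checking each document for 'sun':
Doc 1: present
Doc 2: present
Doc 3: present
Doc 4: absent
Doc 5: absent
Doc 6: present
df = sum of presences = 1 + 1 + 1 + 0 + 0 + 1 = 4

4


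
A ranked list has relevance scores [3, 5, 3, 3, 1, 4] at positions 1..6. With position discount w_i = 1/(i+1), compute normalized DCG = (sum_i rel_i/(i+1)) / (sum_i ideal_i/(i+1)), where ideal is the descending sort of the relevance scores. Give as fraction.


Position discount weights w_i = 1/(i+1) for i=1..6:
Weights = [1/2, 1/3, 1/4, 1/5, 1/6, 1/7]
Actual relevance: [3, 5, 3, 3, 1, 4]
DCG = 3/2 + 5/3 + 3/4 + 3/5 + 1/6 + 4/7 = 2207/420
Ideal relevance (sorted desc): [5, 4, 3, 3, 3, 1]
Ideal DCG = 5/2 + 4/3 + 3/4 + 3/5 + 3/6 + 1/7 = 2447/420
nDCG = DCG / ideal_DCG = 2207/420 / 2447/420 = 2207/2447

2207/2447


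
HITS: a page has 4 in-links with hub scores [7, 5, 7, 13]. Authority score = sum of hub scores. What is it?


Authority = sum of hub scores of in-linkers
In-link 1: hub score = 7
In-link 2: hub score = 5
In-link 3: hub score = 7
In-link 4: hub score = 13
Authority = 7 + 5 + 7 + 13 = 32

32
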